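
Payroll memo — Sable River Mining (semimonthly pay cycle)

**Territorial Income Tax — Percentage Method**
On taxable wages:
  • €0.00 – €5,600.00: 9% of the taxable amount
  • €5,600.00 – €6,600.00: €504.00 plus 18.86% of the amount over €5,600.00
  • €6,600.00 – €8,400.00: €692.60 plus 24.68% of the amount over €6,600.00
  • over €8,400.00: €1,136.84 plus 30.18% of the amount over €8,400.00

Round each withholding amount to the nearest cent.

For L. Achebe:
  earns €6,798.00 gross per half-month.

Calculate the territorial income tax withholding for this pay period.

€741.47

Territorial Income Tax: taxable = €6,798.00
  €692.60 + 24.68% × (€6,798.00 − €6,600.00) = €692.60 + 24.68% × €198.00 = €741.47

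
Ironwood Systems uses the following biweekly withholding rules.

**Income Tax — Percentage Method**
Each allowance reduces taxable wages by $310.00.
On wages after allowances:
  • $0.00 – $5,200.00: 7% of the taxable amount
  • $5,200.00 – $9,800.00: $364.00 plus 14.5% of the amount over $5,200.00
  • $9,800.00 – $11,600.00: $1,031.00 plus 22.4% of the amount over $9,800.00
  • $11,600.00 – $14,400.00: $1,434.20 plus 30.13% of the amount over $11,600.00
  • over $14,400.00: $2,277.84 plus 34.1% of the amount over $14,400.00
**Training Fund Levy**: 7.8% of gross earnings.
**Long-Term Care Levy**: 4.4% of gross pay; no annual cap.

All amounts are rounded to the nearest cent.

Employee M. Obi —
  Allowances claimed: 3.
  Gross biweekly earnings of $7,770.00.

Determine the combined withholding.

$1,549.74

Income Tax: taxable = $7,770.00 − 3×$310.00 = $6,840.00
  $364.00 + 14.5% × ($6,840.00 − $5,200.00) = $364.00 + 14.5% × $1,640.00 = $601.80
Training Fund Levy: 7.8% × $7,770.00 = $606.06
Long-Term Care Levy: 4.4% × $7,770.00 = $341.88
Total: $601.80 + $606.06 + $341.88 = $1,549.74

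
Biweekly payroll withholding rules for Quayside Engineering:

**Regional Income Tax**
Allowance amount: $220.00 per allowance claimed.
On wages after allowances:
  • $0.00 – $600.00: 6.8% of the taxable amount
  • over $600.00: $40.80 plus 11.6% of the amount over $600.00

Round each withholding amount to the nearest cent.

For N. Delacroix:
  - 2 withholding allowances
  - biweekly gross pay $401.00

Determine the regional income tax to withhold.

$0.00

Regional Income Tax: taxable = $401.00 − 2×$220.00 = $-39.00
  Taxable ≤ 0 → $0.00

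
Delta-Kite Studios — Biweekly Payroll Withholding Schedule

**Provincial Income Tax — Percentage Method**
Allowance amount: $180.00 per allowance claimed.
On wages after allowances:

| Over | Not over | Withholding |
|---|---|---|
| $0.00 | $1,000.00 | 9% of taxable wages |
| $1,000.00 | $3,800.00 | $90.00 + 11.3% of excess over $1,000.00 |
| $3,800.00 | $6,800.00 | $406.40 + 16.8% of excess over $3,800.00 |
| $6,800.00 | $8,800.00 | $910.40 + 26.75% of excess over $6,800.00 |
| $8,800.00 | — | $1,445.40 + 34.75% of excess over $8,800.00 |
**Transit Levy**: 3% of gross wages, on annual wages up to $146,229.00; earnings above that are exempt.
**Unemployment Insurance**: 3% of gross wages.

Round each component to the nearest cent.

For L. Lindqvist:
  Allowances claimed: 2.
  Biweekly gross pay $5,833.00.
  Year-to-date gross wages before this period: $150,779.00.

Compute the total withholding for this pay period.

$862.45

Provincial Income Tax: taxable = $5,833.00 − 2×$180.00 = $5,473.00
  $406.40 + 16.8% × ($5,473.00 − $3,800.00) = $406.40 + 16.8% × $1,673.00 = $687.46
Transit Levy: YTD $150,779.00 ≥ cap $146,229.00 → $0.00
Unemployment Insurance: 3% × $5,833.00 = $174.99
Total: $687.46 + $0.00 + $174.99 = $862.45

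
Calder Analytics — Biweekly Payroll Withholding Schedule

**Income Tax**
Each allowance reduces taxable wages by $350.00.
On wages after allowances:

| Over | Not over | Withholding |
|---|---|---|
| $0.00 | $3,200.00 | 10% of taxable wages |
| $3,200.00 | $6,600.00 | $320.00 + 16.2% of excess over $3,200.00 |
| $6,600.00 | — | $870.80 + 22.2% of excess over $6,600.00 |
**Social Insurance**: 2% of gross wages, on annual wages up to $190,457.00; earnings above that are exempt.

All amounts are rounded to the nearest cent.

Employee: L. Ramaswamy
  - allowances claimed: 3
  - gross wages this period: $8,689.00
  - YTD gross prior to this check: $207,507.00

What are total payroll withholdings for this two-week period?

$1,101.46

Income Tax: taxable = $8,689.00 − 3×$350.00 = $7,639.00
  $870.80 + 22.2% × ($7,639.00 − $6,600.00) = $870.80 + 22.2% × $1,039.00 = $1,101.46
Social Insurance: YTD $207,507.00 ≥ cap $190,457.00 → $0.00
Total: $1,101.46 + $0.00 = $1,101.46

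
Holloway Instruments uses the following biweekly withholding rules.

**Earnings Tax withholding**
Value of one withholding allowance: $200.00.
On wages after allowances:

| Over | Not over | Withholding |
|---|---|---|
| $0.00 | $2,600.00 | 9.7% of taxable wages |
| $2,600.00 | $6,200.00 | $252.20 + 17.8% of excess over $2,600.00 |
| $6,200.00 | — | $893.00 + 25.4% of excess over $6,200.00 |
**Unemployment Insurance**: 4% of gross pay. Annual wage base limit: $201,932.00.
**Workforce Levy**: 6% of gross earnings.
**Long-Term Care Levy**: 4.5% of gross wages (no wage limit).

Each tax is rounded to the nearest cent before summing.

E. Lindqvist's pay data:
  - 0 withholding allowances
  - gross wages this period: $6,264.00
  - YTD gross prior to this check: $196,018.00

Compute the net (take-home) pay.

Earnings Tax: taxable = $6,264.00
  $893.00 + 25.4% × ($6,264.00 − $6,200.00) = $893.00 + 25.4% × $64.00 = $909.26
Unemployment Insurance: cap $201,932.00 − YTD $196,018.00 = $5,914.00 subject; 4% × $5,914.00 = $236.56
Workforce Levy: 6% × $6,264.00 = $375.84
Long-Term Care Levy: 4.5% × $6,264.00 = $281.88
Total withheld: $909.26 + $236.56 + $375.84 + $281.88 = $1,803.54
Net pay: $6,264.00 − $1,803.54 = $4,460.46

$4,460.46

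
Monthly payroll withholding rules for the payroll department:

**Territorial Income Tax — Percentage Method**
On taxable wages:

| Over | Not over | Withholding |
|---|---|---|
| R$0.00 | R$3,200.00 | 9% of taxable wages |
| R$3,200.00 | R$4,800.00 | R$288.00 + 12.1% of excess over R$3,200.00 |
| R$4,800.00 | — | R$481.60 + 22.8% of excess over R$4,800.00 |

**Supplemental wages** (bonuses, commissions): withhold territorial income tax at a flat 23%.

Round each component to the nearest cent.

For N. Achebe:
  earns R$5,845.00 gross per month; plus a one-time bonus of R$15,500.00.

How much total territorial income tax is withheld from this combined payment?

Territorial Income Tax: taxable = R$5,845.00
  R$481.60 + 22.8% × (R$5,845.00 − R$4,800.00) = R$481.60 + 22.8% × R$1,045.00 = R$719.86
Supplemental (23% flat on bonus): 23% × R$15,500.00 = R$3,565.00
Total territorial income tax: R$719.86 + R$3,565.00 = R$4,284.86

R$4,284.86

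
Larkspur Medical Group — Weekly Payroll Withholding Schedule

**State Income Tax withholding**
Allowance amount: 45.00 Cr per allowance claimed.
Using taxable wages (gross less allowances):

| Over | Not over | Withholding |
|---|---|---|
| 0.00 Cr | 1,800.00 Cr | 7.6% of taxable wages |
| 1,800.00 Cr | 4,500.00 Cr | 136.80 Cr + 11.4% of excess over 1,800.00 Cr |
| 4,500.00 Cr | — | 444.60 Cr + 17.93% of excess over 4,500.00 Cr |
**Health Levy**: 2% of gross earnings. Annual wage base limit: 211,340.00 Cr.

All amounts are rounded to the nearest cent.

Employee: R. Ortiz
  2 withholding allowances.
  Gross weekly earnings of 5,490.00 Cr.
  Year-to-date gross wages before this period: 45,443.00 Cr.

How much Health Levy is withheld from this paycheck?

109.80 Cr

Health Levy: 2% × 5,490.00 Cr = 109.80 Cr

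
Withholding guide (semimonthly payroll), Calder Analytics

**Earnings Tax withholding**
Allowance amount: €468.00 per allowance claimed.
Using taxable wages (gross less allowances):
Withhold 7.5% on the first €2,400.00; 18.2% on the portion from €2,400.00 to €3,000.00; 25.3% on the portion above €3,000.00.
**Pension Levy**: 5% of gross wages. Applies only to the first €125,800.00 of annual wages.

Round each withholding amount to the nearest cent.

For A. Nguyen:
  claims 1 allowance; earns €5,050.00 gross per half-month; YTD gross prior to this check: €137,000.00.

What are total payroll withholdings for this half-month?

€689.45

Earnings Tax: taxable = €5,050.00 − 1×€468.00 = €4,582.00
  €289.20 + 25.3% × (€4,582.00 − €3,000.00) = €289.20 + 25.3% × €1,582.00 = €689.45
Pension Levy: YTD €137,000.00 ≥ cap €125,800.00 → €0.00
Total: €689.45 + €0.00 = €689.45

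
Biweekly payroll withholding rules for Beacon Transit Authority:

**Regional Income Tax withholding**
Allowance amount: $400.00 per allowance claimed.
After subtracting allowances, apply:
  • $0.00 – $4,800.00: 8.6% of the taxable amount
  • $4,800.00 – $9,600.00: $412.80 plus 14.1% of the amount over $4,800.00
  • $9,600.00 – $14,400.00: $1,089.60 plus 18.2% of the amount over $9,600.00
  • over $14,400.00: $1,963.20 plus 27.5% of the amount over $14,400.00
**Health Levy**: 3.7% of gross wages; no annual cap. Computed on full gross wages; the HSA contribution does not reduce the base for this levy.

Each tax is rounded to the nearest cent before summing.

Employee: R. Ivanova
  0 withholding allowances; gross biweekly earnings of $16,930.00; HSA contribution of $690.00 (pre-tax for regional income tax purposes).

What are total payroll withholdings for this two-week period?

Regional Income Tax: taxable = $16,930.00 − $690.00 = $16,240.00
  $1,963.20 + 27.5% × ($16,240.00 − $14,400.00) = $1,963.20 + 27.5% × $1,840.00 = $2,469.20
Health Levy: 3.7% × $16,930.00 = $626.41
Total: $2,469.20 + $626.41 = $3,095.61

$3,095.61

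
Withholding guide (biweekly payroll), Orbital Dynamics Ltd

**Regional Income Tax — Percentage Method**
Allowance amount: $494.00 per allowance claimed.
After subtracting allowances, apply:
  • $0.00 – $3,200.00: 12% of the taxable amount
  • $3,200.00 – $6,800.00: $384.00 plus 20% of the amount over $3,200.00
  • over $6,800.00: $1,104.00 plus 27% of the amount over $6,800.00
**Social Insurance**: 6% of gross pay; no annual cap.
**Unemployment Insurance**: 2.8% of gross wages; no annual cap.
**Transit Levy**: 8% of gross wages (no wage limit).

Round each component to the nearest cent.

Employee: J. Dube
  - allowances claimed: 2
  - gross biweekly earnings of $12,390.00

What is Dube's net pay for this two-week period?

$7,961.94

Regional Income Tax: taxable = $12,390.00 − 2×$494.00 = $11,402.00
  $1,104.00 + 27% × ($11,402.00 − $6,800.00) = $1,104.00 + 27% × $4,602.00 = $2,346.54
Social Insurance: 6% × $12,390.00 = $743.40
Unemployment Insurance: 2.8% × $12,390.00 = $346.92
Transit Levy: 8% × $12,390.00 = $991.20
Total withheld: $2,346.54 + $743.40 + $346.92 + $991.20 = $4,428.06
Net pay: $12,390.00 − $4,428.06 = $7,961.94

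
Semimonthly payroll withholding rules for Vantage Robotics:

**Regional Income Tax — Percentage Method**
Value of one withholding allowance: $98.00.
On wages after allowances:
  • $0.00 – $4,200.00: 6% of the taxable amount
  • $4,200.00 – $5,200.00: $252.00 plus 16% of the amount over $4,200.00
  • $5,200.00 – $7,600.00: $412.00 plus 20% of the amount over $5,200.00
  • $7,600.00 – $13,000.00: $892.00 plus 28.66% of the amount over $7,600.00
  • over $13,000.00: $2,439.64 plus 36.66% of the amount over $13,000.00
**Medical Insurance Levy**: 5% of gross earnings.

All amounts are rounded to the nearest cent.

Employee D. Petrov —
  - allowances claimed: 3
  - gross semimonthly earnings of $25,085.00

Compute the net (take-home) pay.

Regional Income Tax: taxable = $25,085.00 − 3×$98.00 = $24,791.00
  $2,439.64 + 36.66% × ($24,791.00 − $13,000.00) = $2,439.64 + 36.66% × $11,791.00 = $6,762.22
Medical Insurance Levy: 5% × $25,085.00 = $1,254.25
Total withheld: $6,762.22 + $1,254.25 = $8,016.47
Net pay: $25,085.00 − $8,016.47 = $17,068.53

$17,068.53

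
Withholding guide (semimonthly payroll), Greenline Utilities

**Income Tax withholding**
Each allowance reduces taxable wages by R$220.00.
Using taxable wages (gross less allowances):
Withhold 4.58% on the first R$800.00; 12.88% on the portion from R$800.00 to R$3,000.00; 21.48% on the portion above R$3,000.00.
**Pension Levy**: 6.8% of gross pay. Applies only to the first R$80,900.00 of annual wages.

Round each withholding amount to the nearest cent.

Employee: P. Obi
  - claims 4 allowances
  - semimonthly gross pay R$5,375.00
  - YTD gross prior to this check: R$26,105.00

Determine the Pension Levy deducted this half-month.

Pension Levy: 6.8% × R$5,375.00 = R$365.50

R$365.50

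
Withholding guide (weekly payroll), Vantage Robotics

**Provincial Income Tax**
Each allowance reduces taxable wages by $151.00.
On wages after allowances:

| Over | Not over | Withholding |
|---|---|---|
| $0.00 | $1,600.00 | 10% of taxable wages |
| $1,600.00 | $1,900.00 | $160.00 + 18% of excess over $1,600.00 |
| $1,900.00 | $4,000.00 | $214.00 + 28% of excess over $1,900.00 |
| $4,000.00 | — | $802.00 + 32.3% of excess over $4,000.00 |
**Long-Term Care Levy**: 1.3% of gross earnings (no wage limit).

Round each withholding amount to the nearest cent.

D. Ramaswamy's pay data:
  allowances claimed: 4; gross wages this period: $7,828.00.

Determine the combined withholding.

Provincial Income Tax: taxable = $7,828.00 − 4×$151.00 = $7,224.00
  $802.00 + 32.3% × ($7,224.00 − $4,000.00) = $802.00 + 32.3% × $3,224.00 = $1,843.35
Long-Term Care Levy: 1.3% × $7,828.00 = $101.76
Total: $1,843.35 + $101.76 = $1,945.11

$1,945.11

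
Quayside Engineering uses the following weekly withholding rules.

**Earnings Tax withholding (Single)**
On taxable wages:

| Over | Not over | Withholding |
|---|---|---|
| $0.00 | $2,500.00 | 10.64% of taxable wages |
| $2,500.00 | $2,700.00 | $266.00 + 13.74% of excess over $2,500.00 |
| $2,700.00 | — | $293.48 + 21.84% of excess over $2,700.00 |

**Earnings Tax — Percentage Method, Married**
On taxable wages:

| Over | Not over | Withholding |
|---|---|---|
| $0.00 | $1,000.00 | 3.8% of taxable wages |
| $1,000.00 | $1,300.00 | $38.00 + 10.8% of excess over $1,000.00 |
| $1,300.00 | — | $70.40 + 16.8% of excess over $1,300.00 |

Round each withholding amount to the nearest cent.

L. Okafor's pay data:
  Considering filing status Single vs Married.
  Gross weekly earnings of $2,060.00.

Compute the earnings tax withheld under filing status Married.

Earnings Tax (Married): taxable = $2,060.00
  $70.40 + 16.8% × ($2,060.00 − $1,300.00) = $70.40 + 16.8% × $760.00 = $198.08

$198.08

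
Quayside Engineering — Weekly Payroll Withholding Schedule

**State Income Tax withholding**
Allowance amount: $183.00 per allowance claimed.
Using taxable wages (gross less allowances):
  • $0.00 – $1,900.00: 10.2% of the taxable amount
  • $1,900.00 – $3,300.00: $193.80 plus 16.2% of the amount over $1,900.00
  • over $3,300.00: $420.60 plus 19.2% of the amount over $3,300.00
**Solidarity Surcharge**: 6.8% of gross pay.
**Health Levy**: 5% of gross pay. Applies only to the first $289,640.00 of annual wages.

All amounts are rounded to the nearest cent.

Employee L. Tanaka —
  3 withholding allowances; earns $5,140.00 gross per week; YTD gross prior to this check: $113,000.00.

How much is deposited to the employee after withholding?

$3,865.01

State Income Tax: taxable = $5,140.00 − 3×$183.00 = $4,591.00
  $420.60 + 19.2% × ($4,591.00 − $3,300.00) = $420.60 + 19.2% × $1,291.00 = $668.47
Solidarity Surcharge: 6.8% × $5,140.00 = $349.52
Health Levy: 5% × $5,140.00 = $257.00
Total withheld: $668.47 + $349.52 + $257.00 = $1,274.99
Net pay: $5,140.00 − $1,274.99 = $3,865.01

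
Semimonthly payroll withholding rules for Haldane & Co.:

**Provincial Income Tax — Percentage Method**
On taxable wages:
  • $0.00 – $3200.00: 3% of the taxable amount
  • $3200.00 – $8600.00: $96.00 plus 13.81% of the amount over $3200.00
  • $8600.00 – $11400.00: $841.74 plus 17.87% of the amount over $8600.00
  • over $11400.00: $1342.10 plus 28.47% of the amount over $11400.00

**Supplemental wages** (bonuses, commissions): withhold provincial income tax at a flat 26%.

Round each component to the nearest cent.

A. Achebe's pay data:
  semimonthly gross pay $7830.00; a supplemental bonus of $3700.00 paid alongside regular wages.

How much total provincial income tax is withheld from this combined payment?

Provincial Income Tax: taxable = $7830.00
  $96.00 + 13.81% × ($7830.00 − $3200.00) = $96.00 + 13.81% × $4630.00 = $735.40
Supplemental (26% flat on bonus): 26% × $3700.00 = $962.00
Total provincial income tax: $735.40 + $962.00 = $1697.40

$1697.40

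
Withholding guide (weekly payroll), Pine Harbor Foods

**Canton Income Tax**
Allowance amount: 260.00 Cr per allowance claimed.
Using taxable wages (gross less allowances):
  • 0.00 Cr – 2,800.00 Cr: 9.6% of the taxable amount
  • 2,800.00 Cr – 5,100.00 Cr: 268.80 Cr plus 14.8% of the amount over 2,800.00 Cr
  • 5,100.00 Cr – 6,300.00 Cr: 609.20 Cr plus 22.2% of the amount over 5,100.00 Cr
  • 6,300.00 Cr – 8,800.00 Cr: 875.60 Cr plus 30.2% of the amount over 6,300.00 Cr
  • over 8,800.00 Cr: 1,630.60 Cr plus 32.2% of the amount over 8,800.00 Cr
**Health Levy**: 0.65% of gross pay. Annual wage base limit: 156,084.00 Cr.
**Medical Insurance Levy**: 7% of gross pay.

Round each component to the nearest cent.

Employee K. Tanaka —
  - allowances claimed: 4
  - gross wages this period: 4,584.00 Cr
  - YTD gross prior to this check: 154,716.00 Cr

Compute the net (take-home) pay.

3,875.32 Cr

Canton Income Tax: taxable = 4,584.00 Cr − 4×260.00 Cr = 3,544.00 Cr
  268.80 Cr + 14.8% × (3,544.00 Cr − 2,800.00 Cr) = 268.80 Cr + 14.8% × 744.00 Cr = 378.91 Cr
Health Levy: cap 156,084.00 Cr − YTD 154,716.00 Cr = 1,368.00 Cr subject; 0.65% × 1,368.00 Cr = 8.89 Cr
Medical Insurance Levy: 7% × 4,584.00 Cr = 320.88 Cr
Total withheld: 378.91 Cr + 8.89 Cr + 320.88 Cr = 708.68 Cr
Net pay: 4,584.00 Cr − 708.68 Cr = 3,875.32 Cr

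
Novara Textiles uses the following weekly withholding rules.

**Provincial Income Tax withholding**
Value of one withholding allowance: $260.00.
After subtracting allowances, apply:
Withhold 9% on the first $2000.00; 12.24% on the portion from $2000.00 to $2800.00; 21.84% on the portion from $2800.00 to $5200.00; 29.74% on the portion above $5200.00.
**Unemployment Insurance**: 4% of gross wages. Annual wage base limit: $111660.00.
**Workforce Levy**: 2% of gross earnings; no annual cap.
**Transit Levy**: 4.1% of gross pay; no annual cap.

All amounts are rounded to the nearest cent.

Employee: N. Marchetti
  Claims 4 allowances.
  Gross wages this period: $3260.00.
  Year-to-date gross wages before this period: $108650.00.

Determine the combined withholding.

Provincial Income Tax: taxable = $3260.00 − 4×$260.00 = $2220.00
  $180.00 + 12.24% × ($2220.00 − $2000.00) = $180.00 + 12.24% × $220.00 = $206.93
Unemployment Insurance: cap $111660.00 − YTD $108650.00 = $3010.00 subject; 4% × $3010.00 = $120.40
Workforce Levy: 2% × $3260.00 = $65.20
Transit Levy: 4.1% × $3260.00 = $133.66
Total: $206.93 + $120.40 + $65.20 + $133.66 = $526.19

$526.19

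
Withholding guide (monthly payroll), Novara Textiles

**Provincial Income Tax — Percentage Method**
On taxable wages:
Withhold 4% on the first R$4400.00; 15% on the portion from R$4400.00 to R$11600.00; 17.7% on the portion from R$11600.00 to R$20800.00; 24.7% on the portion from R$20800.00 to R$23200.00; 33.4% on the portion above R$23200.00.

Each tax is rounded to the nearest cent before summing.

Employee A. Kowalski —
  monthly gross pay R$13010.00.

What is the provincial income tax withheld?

Provincial Income Tax: taxable = R$13010.00
  R$1256.00 + 17.7% × (R$13010.00 − R$11600.00) = R$1256.00 + 17.7% × R$1410.00 = R$1505.57

R$1505.57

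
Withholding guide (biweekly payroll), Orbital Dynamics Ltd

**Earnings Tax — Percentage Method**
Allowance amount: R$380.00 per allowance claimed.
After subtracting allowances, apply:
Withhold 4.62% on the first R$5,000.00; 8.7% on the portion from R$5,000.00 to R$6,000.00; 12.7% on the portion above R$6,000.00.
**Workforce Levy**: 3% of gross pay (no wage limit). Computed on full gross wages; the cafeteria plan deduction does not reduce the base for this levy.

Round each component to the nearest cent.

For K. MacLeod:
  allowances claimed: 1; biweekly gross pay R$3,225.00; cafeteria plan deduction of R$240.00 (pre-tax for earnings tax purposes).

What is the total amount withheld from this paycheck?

R$217.10

Earnings Tax: taxable = R$3,225.00 − R$240.00 − 1×R$380.00 = R$2,605.00
  4.62% × R$2,605.00 = R$120.35
Workforce Levy: 3% × R$3,225.00 = R$96.75
Total: R$120.35 + R$96.75 = R$217.10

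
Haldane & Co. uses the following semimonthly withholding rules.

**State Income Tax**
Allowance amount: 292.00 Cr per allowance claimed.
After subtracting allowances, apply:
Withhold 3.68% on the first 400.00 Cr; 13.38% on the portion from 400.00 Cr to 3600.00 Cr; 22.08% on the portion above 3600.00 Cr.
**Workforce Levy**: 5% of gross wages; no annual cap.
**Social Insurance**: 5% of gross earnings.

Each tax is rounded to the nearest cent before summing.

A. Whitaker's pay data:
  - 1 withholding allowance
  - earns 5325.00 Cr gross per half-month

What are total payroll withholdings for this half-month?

1291.79 Cr

State Income Tax: taxable = 5325.00 Cr − 1×292.00 Cr = 5033.00 Cr
  442.88 Cr + 22.08% × (5033.00 Cr − 3600.00 Cr) = 442.88 Cr + 22.08% × 1433.00 Cr = 759.29 Cr
Workforce Levy: 5% × 5325.00 Cr = 266.25 Cr
Social Insurance: 5% × 5325.00 Cr = 266.25 Cr
Total: 759.29 Cr + 266.25 Cr + 266.25 Cr = 1291.79 Cr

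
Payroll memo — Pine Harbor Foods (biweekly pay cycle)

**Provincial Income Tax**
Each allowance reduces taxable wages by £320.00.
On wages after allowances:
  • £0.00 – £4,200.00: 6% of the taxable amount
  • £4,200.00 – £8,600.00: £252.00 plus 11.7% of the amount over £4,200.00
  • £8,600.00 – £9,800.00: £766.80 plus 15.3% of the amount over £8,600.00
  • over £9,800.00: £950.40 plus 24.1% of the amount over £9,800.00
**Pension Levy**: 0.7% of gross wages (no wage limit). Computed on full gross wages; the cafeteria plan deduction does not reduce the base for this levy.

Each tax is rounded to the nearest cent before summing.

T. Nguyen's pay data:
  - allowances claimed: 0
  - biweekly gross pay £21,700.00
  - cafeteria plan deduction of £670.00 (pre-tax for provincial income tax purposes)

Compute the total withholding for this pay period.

£3,808.73

Provincial Income Tax: taxable = £21,700.00 − £670.00 = £21,030.00
  £950.40 + 24.1% × (£21,030.00 − £9,800.00) = £950.40 + 24.1% × £11,230.00 = £3,656.83
Pension Levy: 0.7% × £21,700.00 = £151.90
Total: £3,656.83 + £151.90 = £3,808.73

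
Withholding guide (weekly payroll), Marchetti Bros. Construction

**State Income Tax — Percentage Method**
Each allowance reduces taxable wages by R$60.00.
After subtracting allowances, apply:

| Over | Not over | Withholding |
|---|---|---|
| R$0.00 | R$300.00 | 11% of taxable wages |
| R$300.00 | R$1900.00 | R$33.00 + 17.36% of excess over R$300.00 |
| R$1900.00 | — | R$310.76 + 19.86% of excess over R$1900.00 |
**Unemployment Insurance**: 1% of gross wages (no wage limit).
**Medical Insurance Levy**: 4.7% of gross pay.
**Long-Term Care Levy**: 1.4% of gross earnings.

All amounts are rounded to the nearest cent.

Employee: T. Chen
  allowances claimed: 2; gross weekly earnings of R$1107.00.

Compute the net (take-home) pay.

R$876.14

State Income Tax: taxable = R$1107.00 − 2×R$60.00 = R$987.00
  R$33.00 + 17.36% × (R$987.00 − R$300.00) = R$33.00 + 17.36% × R$687.00 = R$152.26
Unemployment Insurance: 1% × R$1107.00 = R$11.07
Medical Insurance Levy: 4.7% × R$1107.00 = R$52.03
Long-Term Care Levy: 1.4% × R$1107.00 = R$15.50
Total withheld: R$152.26 + R$11.07 + R$52.03 + R$15.50 = R$230.86
Net pay: R$1107.00 − R$230.86 = R$876.14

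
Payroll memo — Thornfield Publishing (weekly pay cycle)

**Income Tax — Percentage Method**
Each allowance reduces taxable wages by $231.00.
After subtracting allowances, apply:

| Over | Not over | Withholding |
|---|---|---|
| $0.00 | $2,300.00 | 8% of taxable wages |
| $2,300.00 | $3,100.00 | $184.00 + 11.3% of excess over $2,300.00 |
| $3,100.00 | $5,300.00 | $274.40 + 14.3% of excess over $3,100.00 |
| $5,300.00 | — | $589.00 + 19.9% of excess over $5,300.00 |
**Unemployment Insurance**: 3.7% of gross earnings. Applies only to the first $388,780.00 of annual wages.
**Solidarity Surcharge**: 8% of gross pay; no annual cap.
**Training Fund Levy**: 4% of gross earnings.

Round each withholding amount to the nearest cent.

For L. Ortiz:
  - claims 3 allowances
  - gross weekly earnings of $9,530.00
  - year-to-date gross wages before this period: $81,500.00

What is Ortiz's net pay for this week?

Income Tax: taxable = $9,530.00 − 3×$231.00 = $8,837.00
  $589.00 + 19.9% × ($8,837.00 − $5,300.00) = $589.00 + 19.9% × $3,537.00 = $1,292.86
Unemployment Insurance: 3.7% × $9,530.00 = $352.61
Solidarity Surcharge: 8% × $9,530.00 = $762.40
Training Fund Levy: 4% × $9,530.00 = $381.20
Total withheld: $1,292.86 + $352.61 + $762.40 + $381.20 = $2,789.07
Net pay: $9,530.00 − $2,789.07 = $6,740.93

$6,740.93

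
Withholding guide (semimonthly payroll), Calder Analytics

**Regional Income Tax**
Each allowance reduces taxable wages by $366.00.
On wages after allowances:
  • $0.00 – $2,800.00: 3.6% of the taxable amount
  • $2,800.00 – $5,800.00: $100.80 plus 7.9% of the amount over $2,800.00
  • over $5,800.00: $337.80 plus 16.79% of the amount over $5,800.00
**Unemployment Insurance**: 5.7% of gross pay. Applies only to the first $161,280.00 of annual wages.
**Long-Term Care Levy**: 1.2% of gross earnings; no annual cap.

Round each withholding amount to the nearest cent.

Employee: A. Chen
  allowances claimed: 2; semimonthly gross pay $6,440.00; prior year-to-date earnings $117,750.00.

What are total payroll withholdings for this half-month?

Regional Income Tax: taxable = $6,440.00 − 2×$366.00 = $5,708.00
  $100.80 + 7.9% × ($5,708.00 − $2,800.00) = $100.80 + 7.9% × $2,908.00 = $330.53
Unemployment Insurance: 5.7% × $6,440.00 = $367.08
Long-Term Care Levy: 1.2% × $6,440.00 = $77.28
Total: $330.53 + $367.08 + $77.28 = $774.89

$774.89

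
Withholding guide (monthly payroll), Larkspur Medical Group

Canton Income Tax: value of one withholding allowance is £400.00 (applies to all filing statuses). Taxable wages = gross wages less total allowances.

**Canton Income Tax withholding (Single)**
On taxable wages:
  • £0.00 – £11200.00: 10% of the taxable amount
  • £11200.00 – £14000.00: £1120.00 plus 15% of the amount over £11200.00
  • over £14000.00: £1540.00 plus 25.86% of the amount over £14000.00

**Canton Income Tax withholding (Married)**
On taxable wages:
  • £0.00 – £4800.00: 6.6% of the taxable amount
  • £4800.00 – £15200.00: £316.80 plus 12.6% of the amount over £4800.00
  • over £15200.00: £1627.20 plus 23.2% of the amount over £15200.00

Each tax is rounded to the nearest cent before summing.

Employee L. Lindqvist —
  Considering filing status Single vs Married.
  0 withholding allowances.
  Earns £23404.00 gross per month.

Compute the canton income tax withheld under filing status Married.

Canton Income Tax (Married): taxable = £23404.00
  £1627.20 + 23.2% × (£23404.00 − £15200.00) = £1627.20 + 23.2% × £8204.00 = £3530.53

£3530.53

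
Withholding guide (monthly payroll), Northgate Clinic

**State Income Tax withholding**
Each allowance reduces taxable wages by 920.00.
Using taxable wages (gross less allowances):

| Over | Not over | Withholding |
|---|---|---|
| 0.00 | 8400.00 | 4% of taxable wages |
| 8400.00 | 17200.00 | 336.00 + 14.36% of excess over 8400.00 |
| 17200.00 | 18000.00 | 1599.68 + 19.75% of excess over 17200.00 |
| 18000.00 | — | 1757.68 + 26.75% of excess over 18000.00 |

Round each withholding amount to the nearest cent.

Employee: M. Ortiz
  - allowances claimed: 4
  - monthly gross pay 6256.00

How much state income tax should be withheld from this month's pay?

State Income Tax: taxable = 6256.00 − 4×920.00 = 2576.00
  4% × 2576.00 = 103.04

103.04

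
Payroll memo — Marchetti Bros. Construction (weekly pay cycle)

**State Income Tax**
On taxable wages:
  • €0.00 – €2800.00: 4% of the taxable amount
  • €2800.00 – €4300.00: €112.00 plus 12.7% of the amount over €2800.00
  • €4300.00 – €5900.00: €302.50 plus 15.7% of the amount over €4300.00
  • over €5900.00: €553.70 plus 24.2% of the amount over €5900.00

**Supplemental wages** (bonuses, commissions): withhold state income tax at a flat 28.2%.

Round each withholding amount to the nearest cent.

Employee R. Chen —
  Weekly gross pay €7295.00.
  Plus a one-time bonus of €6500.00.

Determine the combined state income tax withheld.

€2724.29

State Income Tax: taxable = €7295.00
  €553.70 + 24.2% × (€7295.00 − €5900.00) = €553.70 + 24.2% × €1395.00 = €891.29
Supplemental (28.2% flat on bonus): 28.2% × €6500.00 = €1833.00
Total state income tax: €891.29 + €1833.00 = €2724.29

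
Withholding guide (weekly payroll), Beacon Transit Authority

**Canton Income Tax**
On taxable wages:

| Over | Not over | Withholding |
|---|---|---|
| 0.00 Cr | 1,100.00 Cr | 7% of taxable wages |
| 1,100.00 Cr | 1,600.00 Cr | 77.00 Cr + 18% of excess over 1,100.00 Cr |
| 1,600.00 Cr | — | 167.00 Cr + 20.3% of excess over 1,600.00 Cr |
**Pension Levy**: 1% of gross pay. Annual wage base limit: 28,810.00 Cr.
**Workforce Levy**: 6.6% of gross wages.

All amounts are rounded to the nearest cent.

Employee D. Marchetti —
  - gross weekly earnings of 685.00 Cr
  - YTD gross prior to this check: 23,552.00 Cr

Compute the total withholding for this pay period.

Canton Income Tax: taxable = 685.00 Cr
  7% × 685.00 Cr = 47.95 Cr
Pension Levy: 1% × 685.00 Cr = 6.85 Cr
Workforce Levy: 6.6% × 685.00 Cr = 45.21 Cr
Total: 47.95 Cr + 6.85 Cr + 45.21 Cr = 100.01 Cr

100.01 Cr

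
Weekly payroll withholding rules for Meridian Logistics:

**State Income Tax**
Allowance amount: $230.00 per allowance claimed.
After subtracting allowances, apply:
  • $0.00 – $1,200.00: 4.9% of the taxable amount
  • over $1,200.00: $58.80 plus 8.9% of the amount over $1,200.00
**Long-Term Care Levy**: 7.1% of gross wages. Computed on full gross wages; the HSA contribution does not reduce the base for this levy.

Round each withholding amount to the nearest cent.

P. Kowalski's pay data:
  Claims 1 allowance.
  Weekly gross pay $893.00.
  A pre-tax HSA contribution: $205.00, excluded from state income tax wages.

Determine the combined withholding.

State Income Tax: taxable = $893.00 − $205.00 − 1×$230.00 = $458.00
  4.9% × $458.00 = $22.44
Long-Term Care Levy: 7.1% × $893.00 = $63.40
Total: $22.44 + $63.40 = $85.84

$85.84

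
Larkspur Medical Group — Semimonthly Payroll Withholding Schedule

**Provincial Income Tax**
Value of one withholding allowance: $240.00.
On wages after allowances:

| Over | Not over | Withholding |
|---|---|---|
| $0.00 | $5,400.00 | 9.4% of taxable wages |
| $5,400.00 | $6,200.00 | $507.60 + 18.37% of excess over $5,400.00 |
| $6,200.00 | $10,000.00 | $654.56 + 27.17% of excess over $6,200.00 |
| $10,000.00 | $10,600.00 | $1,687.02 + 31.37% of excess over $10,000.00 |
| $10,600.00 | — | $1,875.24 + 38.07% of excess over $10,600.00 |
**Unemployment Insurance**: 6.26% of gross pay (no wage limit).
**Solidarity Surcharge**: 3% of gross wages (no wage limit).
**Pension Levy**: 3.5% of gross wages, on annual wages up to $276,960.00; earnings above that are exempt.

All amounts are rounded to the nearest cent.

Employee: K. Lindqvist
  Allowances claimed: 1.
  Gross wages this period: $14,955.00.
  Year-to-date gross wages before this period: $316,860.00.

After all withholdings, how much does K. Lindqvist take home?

$10,128.35

Provincial Income Tax: taxable = $14,955.00 − 1×$240.00 = $14,715.00
  $1,875.24 + 38.07% × ($14,715.00 − $10,600.00) = $1,875.24 + 38.07% × $4,115.00 = $3,441.82
Unemployment Insurance: 6.26% × $14,955.00 = $936.18
Solidarity Surcharge: 3% × $14,955.00 = $448.65
Pension Levy: YTD $316,860.00 ≥ cap $276,960.00 → $0.00
Total withheld: $3,441.82 + $936.18 + $448.65 + $0.00 = $4,826.65
Net pay: $14,955.00 − $4,826.65 = $10,128.35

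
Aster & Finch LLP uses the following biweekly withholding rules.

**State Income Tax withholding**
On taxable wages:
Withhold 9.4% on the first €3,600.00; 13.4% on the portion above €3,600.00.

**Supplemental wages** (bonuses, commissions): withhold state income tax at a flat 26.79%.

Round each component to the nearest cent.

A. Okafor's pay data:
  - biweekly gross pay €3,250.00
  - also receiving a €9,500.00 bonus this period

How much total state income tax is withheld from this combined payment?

€2,850.55

State Income Tax: taxable = €3,250.00
  9.4% × €3,250.00 = €305.50
Supplemental (26.79% flat on bonus): 26.79% × €9,500.00 = €2,545.05
Total state income tax: €305.50 + €2,545.05 = €2,850.55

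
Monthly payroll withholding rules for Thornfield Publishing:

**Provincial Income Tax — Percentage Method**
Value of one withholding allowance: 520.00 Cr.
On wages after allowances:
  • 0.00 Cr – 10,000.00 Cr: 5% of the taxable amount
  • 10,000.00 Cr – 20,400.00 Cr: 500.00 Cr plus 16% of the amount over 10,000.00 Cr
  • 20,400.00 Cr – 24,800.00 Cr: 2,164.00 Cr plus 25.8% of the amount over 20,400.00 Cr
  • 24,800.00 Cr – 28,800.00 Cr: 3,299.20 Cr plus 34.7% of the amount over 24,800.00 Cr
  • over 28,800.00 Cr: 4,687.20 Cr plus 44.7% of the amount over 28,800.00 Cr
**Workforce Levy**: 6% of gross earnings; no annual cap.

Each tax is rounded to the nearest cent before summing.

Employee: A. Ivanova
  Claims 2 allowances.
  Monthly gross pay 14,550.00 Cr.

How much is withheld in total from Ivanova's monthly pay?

1,934.60 Cr

Provincial Income Tax: taxable = 14,550.00 Cr − 2×520.00 Cr = 13,510.00 Cr
  500.00 Cr + 16% × (13,510.00 Cr − 10,000.00 Cr) = 500.00 Cr + 16% × 3,510.00 Cr = 1,061.60 Cr
Workforce Levy: 6% × 14,550.00 Cr = 873.00 Cr
Total: 1,061.60 Cr + 873.00 Cr = 1,934.60 Cr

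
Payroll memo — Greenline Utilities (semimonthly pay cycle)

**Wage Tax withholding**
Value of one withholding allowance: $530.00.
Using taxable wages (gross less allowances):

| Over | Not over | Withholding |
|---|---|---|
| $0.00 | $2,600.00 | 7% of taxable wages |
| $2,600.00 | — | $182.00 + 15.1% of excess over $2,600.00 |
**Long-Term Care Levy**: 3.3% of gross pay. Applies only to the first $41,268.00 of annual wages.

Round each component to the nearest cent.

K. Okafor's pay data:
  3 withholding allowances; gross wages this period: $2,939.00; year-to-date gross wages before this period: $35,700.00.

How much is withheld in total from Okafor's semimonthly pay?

Wage Tax: taxable = $2,939.00 − 3×$530.00 = $1,349.00
  7% × $1,349.00 = $94.43
Long-Term Care Levy: 3.3% × $2,939.00 = $96.99
Total: $94.43 + $96.99 = $191.42

$191.42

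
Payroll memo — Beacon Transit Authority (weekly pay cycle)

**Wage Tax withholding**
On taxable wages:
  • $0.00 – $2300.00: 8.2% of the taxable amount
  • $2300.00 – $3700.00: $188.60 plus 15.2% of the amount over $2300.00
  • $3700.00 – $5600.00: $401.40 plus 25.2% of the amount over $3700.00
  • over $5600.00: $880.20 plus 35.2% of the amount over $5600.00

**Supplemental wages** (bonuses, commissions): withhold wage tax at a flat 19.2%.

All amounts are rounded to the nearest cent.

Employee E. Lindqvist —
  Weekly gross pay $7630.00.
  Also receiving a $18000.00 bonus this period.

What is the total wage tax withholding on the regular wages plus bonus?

$5050.76

Wage Tax: taxable = $7630.00
  $880.20 + 35.2% × ($7630.00 − $5600.00) = $880.20 + 35.2% × $2030.00 = $1594.76
Supplemental (19.2% flat on bonus): 19.2% × $18000.00 = $3456.00
Total wage tax: $1594.76 + $3456.00 = $5050.76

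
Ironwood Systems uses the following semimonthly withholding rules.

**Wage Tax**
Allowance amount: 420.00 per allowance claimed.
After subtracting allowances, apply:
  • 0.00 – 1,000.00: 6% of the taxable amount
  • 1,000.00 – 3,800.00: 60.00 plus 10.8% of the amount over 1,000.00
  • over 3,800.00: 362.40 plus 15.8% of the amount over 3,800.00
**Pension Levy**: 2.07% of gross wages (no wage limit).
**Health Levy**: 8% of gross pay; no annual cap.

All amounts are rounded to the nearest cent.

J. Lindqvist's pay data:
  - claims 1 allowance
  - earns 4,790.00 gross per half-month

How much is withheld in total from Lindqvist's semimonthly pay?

Wage Tax: taxable = 4,790.00 − 1×420.00 = 4,370.00
  362.40 + 15.8% × (4,370.00 − 3,800.00) = 362.40 + 15.8% × 570.00 = 452.46
Pension Levy: 2.07% × 4,790.00 = 99.15
Health Levy: 8% × 4,790.00 = 383.20
Total: 452.46 + 99.15 + 383.20 = 934.81

934.81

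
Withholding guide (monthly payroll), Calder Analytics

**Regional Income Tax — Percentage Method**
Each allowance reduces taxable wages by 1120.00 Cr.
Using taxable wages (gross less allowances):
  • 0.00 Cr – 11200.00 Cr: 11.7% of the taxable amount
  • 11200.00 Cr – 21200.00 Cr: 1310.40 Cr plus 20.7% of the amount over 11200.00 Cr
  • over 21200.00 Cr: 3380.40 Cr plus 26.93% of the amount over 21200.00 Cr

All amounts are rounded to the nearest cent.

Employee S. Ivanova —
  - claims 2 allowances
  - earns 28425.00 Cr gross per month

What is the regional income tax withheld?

Regional Income Tax: taxable = 28425.00 Cr − 2×1120.00 Cr = 26185.00 Cr
  3380.40 Cr + 26.93% × (26185.00 Cr − 21200.00 Cr) = 3380.40 Cr + 26.93% × 4985.00 Cr = 4722.86 Cr

4722.86 Cr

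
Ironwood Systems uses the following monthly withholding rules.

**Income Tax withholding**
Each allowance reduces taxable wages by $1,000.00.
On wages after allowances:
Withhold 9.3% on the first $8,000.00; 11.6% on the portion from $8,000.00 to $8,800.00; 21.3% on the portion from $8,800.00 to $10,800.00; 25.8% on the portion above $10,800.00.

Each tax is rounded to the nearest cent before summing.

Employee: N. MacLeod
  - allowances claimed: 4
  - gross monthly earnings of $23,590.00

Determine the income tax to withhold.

$3,530.62

Income Tax: taxable = $23,590.00 − 4×$1,000.00 = $19,590.00
  $1,262.80 + 25.8% × ($19,590.00 − $10,800.00) = $1,262.80 + 25.8% × $8,790.00 = $3,530.62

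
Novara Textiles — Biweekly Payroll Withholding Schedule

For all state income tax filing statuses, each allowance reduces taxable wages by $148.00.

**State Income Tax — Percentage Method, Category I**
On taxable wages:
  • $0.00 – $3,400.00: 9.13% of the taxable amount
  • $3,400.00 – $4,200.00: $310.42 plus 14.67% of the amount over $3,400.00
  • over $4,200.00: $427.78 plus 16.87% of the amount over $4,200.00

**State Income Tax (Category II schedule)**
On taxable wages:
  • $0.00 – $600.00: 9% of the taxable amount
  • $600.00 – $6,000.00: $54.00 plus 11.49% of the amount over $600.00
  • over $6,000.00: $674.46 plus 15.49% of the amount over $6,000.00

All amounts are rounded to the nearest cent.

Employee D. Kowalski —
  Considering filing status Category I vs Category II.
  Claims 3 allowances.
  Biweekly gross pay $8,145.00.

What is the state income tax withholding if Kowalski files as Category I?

$1,018.40

State Income Tax (Category I): taxable = $8,145.00 − 3×$148.00 = $7,701.00
  $427.78 + 16.87% × ($7,701.00 − $4,200.00) = $427.78 + 16.87% × $3,501.00 = $1,018.40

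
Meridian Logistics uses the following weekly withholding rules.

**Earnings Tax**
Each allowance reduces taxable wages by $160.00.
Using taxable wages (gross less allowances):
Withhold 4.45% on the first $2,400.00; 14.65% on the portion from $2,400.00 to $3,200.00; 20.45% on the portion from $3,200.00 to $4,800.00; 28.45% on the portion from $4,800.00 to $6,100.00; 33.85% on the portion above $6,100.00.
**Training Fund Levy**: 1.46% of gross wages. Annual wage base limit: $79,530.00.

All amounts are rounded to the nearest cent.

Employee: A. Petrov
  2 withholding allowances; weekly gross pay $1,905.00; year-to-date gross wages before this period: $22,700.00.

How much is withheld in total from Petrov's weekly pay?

Earnings Tax: taxable = $1,905.00 − 2×$160.00 = $1,585.00
  4.45% × $1,585.00 = $70.53
Training Fund Levy: 1.46% × $1,905.00 = $27.81
Total: $70.53 + $27.81 = $98.34

$98.34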